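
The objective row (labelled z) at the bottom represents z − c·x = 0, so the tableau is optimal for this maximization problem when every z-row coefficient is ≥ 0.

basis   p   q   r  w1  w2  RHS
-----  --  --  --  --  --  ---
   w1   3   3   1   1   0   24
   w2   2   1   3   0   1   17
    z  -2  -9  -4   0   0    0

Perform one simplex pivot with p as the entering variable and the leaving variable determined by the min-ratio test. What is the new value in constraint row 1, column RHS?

8

Ratio test on column p — row 1: 24/3 = 8; row 2: 17/2 = 17/2. Minimum is 8 at row 1 (w1 leaves); pivot element 3.
Divide row 1 by 3; eliminate column p from the other rows.
In the new row 1, the RHS entry is the old entry divided by the pivot: 24/3 = 8.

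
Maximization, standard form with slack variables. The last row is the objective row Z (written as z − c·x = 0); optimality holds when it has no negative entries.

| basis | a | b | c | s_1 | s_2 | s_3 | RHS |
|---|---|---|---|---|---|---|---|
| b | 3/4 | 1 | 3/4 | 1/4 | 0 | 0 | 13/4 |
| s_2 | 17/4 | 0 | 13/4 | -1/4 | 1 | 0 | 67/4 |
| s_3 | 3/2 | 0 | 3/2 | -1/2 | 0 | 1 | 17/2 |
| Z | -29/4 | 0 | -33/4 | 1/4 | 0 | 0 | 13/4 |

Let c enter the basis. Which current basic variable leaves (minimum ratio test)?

Column c entries and ratios — b: (13/4)/(3/4) = 13/3; s_2: (67/4)/(13/4) = 67/13; s_3: (17/2)/(3/2) = 17/3.
Smallest ratio is 13/3 in the row of b, so b leaves.

b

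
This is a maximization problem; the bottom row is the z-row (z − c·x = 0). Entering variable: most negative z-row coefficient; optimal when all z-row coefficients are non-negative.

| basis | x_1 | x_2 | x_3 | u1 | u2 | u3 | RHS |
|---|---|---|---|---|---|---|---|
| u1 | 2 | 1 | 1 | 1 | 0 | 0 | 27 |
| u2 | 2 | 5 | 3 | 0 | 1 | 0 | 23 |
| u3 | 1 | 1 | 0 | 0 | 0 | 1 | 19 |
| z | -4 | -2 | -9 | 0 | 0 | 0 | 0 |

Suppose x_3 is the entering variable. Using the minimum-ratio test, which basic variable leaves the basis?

u2

Column x_3 entries and ratios — u1: 27/1 = 27; u2: 23/3 = 23/3; u3: 0 ≤ 0, skip.
Smallest ratio is 23/3 in the row of u2, so u2 leaves.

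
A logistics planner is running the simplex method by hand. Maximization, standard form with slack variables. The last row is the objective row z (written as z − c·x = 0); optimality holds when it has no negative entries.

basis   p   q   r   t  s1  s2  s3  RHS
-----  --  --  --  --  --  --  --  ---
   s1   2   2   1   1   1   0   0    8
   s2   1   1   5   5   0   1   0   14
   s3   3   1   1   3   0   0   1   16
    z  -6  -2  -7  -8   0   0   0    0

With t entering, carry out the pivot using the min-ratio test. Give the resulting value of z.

Ratio test on column t — row 1: 8/1 = 8; row 2: 14/5 = 14/5; row 3: 16/3 = 16/3. Minimum is 14/5 at row 2 (s2 leaves); pivot element 5.
Pivot on row 2; the z-row RHS becomes 0 − (-8)·(14/5) = 112/5.

112/5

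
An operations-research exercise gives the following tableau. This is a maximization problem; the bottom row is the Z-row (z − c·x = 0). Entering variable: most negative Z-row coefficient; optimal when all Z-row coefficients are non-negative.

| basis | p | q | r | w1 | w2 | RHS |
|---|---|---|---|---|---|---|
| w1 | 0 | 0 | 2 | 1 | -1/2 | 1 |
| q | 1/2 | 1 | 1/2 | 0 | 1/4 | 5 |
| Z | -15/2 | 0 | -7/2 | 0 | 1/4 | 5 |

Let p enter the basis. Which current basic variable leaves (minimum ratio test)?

q

Column p entries and ratios — w1: 0 ≤ 0, skip; q: 5/(1/2) = 10.
Smallest ratio is 10 in the row of q, so q leaves.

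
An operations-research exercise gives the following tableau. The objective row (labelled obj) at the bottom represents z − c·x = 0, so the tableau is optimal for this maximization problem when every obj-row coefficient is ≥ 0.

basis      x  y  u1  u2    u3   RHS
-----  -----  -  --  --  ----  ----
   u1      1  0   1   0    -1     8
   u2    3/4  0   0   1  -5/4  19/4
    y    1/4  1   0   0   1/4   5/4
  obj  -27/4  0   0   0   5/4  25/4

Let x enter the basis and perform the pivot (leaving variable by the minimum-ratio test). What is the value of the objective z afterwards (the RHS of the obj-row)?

Ratio test on column x — row 1: 8/1 = 8; row 2: (19/4)/(3/4) = 19/3; row 3: (5/4)/(1/4) = 5. Minimum is 5 at row 3 (y leaves); pivot element 1/4.
Pivot on row 3; the obj-row RHS becomes 25/4 − (-27/4)·5 = 40.

40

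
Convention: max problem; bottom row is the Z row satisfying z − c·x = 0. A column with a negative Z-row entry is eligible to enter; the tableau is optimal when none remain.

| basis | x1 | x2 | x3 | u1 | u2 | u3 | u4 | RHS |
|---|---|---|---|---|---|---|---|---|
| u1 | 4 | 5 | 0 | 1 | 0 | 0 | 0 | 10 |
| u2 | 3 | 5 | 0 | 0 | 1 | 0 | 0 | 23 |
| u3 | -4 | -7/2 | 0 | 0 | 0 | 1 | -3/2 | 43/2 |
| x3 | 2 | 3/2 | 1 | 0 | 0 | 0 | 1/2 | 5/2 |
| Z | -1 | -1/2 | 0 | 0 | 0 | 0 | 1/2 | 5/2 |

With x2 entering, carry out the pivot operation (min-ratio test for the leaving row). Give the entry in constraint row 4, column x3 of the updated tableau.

2/3

Ratio test on column x2 — row 1: 10/5 = 2; row 2: 23/5 = 23/5; row 3: entry -7/2 ≤ 0; row 4: (5/2)/(3/2) = 5/3. Minimum is 5/3 at row 4 (x3 leaves); pivot element 3/2.
Divide row 4 by 3/2; eliminate column x2 from the other rows.
In the new row 4, the x3 entry is the old entry divided by the pivot: 1/(3/2) = 2/3.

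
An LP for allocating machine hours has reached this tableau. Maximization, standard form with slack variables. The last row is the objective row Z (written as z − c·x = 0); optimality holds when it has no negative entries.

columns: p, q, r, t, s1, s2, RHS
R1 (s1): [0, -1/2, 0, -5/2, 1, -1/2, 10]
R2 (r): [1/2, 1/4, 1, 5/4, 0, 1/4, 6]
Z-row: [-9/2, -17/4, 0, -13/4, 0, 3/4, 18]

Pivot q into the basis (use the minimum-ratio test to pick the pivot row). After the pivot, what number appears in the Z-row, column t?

18

Ratio test on column q — row 1: entry -1/2 ≤ 0; row 2: 6/(1/4) = 24. Minimum is 24 at row 2 (r leaves); pivot element 1/4.
Divide row 2 by 1/4; eliminate column q from the other rows.
Z-row update in column t: -13/4 − (-17/4)·5 = 18.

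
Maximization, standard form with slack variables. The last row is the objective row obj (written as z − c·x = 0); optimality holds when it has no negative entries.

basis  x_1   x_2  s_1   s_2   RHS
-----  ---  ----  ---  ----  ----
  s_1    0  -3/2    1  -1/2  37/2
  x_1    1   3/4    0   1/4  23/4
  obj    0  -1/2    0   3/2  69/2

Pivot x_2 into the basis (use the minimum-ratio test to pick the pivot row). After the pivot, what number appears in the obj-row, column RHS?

115/3

Ratio test on column x_2 — row 1: entry -3/2 ≤ 0; row 2: (23/4)/(3/4) = 23/3. Minimum is 23/3 at row 2 (x_1 leaves); pivot element 3/4.
Divide row 2 by 3/4; eliminate column x_2 from the other rows.
obj-row update in column RHS: 69/2 − (-1/2)·(23/3) = 115/3.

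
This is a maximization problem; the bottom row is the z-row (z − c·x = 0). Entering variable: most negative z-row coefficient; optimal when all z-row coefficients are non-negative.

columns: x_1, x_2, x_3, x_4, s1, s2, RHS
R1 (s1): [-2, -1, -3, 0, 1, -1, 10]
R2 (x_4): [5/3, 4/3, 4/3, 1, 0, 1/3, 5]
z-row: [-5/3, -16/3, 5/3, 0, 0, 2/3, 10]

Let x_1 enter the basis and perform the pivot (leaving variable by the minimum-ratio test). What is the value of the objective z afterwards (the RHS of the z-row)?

15

Ratio test on column x_1 — row 1: entry -2 ≤ 0; row 2: 5/(5/3) = 3. Minimum is 3 at row 2 (x_4 leaves); pivot element 5/3.
Pivot on row 2; the z-row RHS becomes 10 − (-5/3)·3 = 15.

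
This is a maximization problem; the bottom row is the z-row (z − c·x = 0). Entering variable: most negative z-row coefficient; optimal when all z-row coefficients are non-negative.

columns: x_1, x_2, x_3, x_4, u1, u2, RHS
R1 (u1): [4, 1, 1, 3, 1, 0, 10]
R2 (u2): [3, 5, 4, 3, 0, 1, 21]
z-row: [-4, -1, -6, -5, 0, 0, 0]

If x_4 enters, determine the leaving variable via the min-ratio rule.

u1

Column x_4 entries and ratios — u1: 10/3 = 10/3; u2: 21/3 = 7.
Smallest ratio is 10/3 in the row of u1, so u1 leaves.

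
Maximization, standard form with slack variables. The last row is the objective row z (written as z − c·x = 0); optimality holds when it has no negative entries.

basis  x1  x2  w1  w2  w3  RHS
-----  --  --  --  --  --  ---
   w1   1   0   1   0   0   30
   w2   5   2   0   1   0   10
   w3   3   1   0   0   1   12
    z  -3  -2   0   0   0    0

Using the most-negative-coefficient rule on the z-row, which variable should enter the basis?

x1

Negative z-row entries: x1: -3, x2: -2.
The most negative is -3 in column x1, so x1 enters.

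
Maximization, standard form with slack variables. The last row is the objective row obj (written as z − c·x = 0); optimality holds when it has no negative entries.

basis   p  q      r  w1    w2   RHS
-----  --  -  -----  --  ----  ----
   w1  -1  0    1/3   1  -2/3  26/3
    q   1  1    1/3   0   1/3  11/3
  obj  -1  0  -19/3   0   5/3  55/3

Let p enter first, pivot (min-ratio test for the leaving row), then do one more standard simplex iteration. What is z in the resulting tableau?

88

Ratio test on column p — row 1: entry -1 ≤ 0; row 2: (11/3)/1 = 11/3. Minimum is 11/3 at row 2 (q leaves); pivot element 1.
Pivot on row 2; the obj-row RHS becomes 55/3 − (-1)·(11/3) = 22.
Next entering variable (most negative obj-row entry -6): r.
Ratio test on column r — row 1: (37/3)/(2/3) = 37/2; row 2: (11/3)/(1/3) = 11. Minimum is 11 at row 2 (p leaves); pivot element 1/3.
After the second pivot the obj-row RHS is 22 − (-6)·11 = 88.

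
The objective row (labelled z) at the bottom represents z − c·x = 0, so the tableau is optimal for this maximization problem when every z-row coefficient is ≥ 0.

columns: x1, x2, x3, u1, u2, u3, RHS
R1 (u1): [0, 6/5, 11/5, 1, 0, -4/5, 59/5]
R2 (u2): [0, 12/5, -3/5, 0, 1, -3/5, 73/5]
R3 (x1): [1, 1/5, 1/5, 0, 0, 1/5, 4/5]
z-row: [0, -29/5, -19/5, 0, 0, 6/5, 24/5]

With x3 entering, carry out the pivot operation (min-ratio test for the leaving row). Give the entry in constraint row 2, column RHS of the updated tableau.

Ratio test on column x3 — row 1: (59/5)/(11/5) = 59/11; row 2: entry -3/5 ≤ 0; row 3: (4/5)/(1/5) = 4. Minimum is 4 at row 3 (x1 leaves); pivot element 1/5.
Divide row 3 by 1/5; eliminate column x3 from the other rows.
Row 2 update in column RHS: 73/5 − (-3/5)·4 = 17.

17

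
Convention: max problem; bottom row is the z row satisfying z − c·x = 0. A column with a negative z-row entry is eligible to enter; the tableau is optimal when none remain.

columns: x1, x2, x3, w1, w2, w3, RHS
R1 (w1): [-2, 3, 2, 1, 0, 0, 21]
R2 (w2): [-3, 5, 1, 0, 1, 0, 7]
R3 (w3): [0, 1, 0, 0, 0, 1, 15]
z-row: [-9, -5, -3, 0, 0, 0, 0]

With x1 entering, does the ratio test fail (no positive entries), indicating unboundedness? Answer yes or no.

Every constraint-row entry in column x1 is ≤ 0, so increasing x1 is unbounded.

yes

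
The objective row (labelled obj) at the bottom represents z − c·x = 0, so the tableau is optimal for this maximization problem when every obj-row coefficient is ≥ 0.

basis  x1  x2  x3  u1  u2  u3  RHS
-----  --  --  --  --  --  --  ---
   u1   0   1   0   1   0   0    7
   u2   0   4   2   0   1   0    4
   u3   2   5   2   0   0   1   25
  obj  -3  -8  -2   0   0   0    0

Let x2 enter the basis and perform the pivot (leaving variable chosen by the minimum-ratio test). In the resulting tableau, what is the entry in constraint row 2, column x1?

0

Ratio test on column x2 — row 1: 7/1 = 7; row 2: 4/4 = 1; row 3: 25/5 = 5. Minimum is 1 at row 2 (u2 leaves); pivot element 4.
Divide row 2 by 4; eliminate column x2 from the other rows.
In the new row 2, the x1 entry is the old entry divided by the pivot: 0/4 = 0.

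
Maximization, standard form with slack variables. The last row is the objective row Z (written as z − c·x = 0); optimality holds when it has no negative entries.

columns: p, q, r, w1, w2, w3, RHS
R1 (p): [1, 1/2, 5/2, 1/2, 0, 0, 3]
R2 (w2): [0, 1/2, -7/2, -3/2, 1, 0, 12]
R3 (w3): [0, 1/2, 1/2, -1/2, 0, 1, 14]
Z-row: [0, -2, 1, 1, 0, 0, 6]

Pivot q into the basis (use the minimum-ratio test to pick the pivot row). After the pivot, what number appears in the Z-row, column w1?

Ratio test on column q — row 1: 3/(1/2) = 6; row 2: 12/(1/2) = 24; row 3: 14/(1/2) = 28. Minimum is 6 at row 1 (p leaves); pivot element 1/2.
Divide row 1 by 1/2; eliminate column q from the other rows.
Z-row update in column w1: 1 − (-2)·1 = 3.

3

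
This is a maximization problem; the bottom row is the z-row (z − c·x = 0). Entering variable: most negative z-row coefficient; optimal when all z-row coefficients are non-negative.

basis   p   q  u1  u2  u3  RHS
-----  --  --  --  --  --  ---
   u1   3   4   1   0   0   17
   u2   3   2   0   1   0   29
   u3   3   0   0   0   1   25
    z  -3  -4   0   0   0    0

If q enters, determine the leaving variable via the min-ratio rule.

u1

Column q entries and ratios — u1: 17/4 = 17/4; u2: 29/2 = 29/2; u3: 0 ≤ 0, skip.
Smallest ratio is 17/4 in the row of u1, so u1 leaves.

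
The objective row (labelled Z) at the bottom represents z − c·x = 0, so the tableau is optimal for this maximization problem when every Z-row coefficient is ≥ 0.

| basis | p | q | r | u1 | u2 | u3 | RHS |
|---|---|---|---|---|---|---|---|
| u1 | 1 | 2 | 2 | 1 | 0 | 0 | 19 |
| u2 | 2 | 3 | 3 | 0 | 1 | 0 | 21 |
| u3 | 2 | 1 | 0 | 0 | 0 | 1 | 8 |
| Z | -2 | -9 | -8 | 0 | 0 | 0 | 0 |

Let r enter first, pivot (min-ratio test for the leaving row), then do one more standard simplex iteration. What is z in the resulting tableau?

Ratio test on column r — row 1: 19/2 = 19/2; row 2: 21/3 = 7; row 3: entry 0 ≤ 0. Minimum is 7 at row 2 (u2 leaves); pivot element 3.
Pivot on row 2; the Z-row RHS becomes 0 − (-8)·7 = 56.
Next entering variable (most negative Z-row entry -1): q.
Ratio test on column q — row 1: entry 0 ≤ 0; row 2: 7/1 = 7; row 3: 8/1 = 8. Minimum is 7 at row 2 (r leaves); pivot element 1.
After the second pivot the Z-row RHS is 56 − (-1)·7 = 63.

63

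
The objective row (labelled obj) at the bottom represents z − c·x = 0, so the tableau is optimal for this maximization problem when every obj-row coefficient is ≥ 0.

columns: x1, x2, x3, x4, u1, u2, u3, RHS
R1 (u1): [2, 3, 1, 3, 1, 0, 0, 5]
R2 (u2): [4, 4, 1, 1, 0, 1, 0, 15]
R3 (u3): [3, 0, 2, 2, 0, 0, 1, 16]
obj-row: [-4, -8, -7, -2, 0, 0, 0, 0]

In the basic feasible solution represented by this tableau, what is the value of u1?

5

u1 is basic (row 1); its value is the RHS of that row, 5.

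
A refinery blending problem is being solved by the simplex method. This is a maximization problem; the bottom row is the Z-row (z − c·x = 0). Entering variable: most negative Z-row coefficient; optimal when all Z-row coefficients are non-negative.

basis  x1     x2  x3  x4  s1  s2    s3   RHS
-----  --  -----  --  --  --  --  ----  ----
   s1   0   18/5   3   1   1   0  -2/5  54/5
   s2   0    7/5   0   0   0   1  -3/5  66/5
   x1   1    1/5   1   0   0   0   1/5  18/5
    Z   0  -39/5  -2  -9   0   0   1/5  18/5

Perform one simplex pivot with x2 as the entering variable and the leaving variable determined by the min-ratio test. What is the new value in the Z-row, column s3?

-2/3

Ratio test on column x2 — row 1: (54/5)/(18/5) = 3; row 2: (66/5)/(7/5) = 66/7; row 3: (18/5)/(1/5) = 18. Minimum is 3 at row 1 (s1 leaves); pivot element 18/5.
Divide row 1 by 18/5; eliminate column x2 from the other rows.
Z-row update in column s3: 1/5 − (-39/5)·(-1/9) = -2/3.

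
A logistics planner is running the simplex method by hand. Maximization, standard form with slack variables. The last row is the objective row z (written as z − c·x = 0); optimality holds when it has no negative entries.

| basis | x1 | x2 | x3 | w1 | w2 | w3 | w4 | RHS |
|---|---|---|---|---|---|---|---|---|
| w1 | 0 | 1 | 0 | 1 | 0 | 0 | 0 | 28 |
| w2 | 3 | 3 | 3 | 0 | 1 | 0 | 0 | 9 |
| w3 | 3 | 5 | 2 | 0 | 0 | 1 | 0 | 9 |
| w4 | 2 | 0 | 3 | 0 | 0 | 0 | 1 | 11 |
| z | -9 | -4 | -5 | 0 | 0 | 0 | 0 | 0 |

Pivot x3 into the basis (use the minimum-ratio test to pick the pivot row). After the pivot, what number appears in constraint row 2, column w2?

Ratio test on column x3 — row 1: entry 0 ≤ 0; row 2: 9/3 = 3; row 3: 9/2 = 9/2; row 4: 11/3 = 11/3. Minimum is 3 at row 2 (w2 leaves); pivot element 3.
Divide row 2 by 3; eliminate column x3 from the other rows.
In the new row 2, the w2 entry is the old entry divided by the pivot: 1/3 = 1/3.

1/3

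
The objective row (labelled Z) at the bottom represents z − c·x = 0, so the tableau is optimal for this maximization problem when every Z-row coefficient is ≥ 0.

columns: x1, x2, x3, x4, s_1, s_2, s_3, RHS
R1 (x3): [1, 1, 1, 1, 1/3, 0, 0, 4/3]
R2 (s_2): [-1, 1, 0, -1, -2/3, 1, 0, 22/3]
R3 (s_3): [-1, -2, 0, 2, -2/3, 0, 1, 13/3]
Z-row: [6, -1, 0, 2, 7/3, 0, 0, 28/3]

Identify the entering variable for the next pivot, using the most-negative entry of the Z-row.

x2

Negative Z-row entries: x2: -1.
The most negative is -1 in column x2, so x2 enters.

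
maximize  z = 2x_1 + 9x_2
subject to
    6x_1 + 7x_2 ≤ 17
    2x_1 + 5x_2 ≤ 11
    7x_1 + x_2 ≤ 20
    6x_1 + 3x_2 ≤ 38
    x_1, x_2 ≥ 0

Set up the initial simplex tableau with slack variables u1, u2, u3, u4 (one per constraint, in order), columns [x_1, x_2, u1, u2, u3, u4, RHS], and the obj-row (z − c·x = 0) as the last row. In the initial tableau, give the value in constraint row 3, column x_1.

Constraint 3 has coefficient 7 on x_1.

7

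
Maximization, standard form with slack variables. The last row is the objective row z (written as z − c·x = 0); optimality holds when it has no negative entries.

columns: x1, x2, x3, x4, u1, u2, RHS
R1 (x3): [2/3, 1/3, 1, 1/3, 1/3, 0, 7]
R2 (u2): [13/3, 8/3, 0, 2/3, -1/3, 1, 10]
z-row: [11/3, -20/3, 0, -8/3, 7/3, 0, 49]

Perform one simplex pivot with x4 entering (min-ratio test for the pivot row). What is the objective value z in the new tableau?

Ratio test on column x4 — row 1: 7/(1/3) = 21; row 2: 10/(2/3) = 15. Minimum is 15 at row 2 (u2 leaves); pivot element 2/3.
Pivot on row 2; the z-row RHS becomes 49 − (-8/3)·15 = 89.

89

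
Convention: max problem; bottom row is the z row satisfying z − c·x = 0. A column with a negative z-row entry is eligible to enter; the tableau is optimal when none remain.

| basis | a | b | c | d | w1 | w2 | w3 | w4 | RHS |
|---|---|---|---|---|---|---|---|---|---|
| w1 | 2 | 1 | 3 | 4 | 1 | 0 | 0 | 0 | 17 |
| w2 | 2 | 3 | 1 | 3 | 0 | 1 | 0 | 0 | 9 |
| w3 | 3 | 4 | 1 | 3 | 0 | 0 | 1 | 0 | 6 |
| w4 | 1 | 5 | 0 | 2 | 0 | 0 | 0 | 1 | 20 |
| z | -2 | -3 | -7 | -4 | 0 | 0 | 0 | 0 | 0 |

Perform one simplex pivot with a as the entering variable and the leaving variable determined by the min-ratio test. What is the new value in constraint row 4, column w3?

-1/3

Ratio test on column a — row 1: 17/2 = 17/2; row 2: 9/2 = 9/2; row 3: 6/3 = 2; row 4: 20/1 = 20. Minimum is 2 at row 3 (w3 leaves); pivot element 3.
Divide row 3 by 3; eliminate column a from the other rows.
Row 4 update in column w3: 0 − 1·(1/3) = -1/3.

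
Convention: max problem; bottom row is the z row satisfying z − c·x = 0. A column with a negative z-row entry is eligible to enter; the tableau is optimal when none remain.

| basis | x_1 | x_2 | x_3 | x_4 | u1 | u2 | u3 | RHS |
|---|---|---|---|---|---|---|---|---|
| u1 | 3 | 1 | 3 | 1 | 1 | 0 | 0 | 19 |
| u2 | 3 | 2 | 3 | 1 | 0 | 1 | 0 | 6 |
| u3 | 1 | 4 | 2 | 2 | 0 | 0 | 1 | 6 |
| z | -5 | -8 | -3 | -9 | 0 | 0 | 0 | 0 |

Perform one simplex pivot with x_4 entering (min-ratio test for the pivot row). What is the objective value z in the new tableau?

Ratio test on column x_4 — row 1: 19/1 = 19; row 2: 6/1 = 6; row 3: 6/2 = 3. Minimum is 3 at row 3 (u3 leaves); pivot element 2.
Pivot on row 3; the z-row RHS becomes 0 − (-9)·3 = 27.

27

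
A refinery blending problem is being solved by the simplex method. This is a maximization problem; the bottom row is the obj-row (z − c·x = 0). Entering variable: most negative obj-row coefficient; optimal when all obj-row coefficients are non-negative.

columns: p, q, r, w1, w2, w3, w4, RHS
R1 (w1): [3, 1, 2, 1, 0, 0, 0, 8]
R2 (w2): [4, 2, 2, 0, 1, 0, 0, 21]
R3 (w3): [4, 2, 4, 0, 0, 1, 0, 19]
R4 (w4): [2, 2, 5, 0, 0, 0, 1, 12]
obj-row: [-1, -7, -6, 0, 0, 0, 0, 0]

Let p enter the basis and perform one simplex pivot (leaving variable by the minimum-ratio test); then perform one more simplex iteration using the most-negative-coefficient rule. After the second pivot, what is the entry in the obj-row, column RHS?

36

Ratio test on column p — row 1: 8/3 = 8/3; row 2: 21/4 = 21/4; row 3: 19/4 = 19/4; row 4: 12/2 = 6. Minimum is 8/3 at row 1 (w1 leaves); pivot element 3.
Divide row 1 by 3; eliminate column p from the other rows.
Second iteration: most negative obj-row entry is -20/3 in column q, so q enters.
Ratio test on column q — row 1: (8/3)/(1/3) = 8; row 2: (31/3)/(2/3) = 31/2; row 3: (25/3)/(2/3) = 25/2; row 4: (20/3)/(4/3) = 5. Minimum is 5 at row 4 (w4 leaves); pivot element 4/3.
Divide row 4 by 4/3; eliminate column q from the other rows.
After both pivots, the entry at the obj-row, column RHS is 36.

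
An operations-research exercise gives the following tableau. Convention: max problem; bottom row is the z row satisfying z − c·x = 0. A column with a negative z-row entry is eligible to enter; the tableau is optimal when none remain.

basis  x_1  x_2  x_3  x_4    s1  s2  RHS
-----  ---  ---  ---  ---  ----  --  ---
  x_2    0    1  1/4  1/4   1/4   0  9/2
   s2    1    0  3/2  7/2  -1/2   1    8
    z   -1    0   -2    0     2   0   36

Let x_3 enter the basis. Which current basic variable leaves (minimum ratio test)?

Column x_3 entries and ratios — x_2: (9/2)/(1/4) = 18; s2: 8/(3/2) = 16/3.
Smallest ratio is 16/3 in the row of s2, so s2 leaves.

s2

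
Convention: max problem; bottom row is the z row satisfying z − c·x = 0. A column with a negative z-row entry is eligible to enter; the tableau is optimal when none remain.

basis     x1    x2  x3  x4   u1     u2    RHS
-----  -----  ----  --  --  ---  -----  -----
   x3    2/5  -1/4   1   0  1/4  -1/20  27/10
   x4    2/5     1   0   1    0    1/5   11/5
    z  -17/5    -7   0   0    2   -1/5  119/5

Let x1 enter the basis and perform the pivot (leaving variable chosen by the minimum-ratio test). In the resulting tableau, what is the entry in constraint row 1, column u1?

Ratio test on column x1 — row 1: (27/10)/(2/5) = 27/4; row 2: (11/5)/(2/5) = 11/2. Minimum is 11/2 at row 2 (x4 leaves); pivot element 2/5.
Divide row 2 by 2/5; eliminate column x1 from the other rows.
Row 1 update in column u1: 1/4 − (2/5)·0 = 1/4.

1/4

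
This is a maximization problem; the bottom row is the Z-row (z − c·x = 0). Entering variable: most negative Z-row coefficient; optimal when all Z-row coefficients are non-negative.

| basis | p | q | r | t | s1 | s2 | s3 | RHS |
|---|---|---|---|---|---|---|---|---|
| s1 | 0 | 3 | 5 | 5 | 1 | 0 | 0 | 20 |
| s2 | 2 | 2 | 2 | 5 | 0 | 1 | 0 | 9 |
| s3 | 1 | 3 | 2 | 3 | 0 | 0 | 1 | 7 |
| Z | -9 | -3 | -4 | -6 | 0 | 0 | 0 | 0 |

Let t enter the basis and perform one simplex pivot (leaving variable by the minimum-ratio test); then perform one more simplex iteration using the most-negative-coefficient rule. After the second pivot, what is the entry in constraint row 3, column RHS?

5/2

Ratio test on column t — row 1: 20/5 = 4; row 2: 9/5 = 9/5; row 3: 7/3 = 7/3. Minimum is 9/5 at row 2 (s2 leaves); pivot element 5.
Divide row 2 by 5; eliminate column t from the other rows.
Second iteration: most negative Z-row entry is -33/5 in column p, so p enters.
Ratio test on column p — row 1: entry -2 ≤ 0; row 2: (9/5)/(2/5) = 9/2; row 3: entry -1/5 ≤ 0. Minimum is 9/2 at row 2 (t leaves); pivot element 2/5.
Divide row 2 by 2/5; eliminate column p from the other rows.
After both pivots, the entry at constraint row 3, column RHS is 5/2.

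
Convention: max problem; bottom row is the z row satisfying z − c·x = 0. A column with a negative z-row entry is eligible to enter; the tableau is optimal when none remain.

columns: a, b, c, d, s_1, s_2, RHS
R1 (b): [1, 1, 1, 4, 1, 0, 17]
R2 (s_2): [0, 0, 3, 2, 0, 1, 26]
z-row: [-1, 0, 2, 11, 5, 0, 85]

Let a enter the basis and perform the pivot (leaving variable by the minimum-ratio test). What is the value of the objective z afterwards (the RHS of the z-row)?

102

Ratio test on column a — row 1: 17/1 = 17; row 2: entry 0 ≤ 0. Minimum is 17 at row 1 (b leaves); pivot element 1.
Pivot on row 1; the z-row RHS becomes 85 − (-1)·17 = 102.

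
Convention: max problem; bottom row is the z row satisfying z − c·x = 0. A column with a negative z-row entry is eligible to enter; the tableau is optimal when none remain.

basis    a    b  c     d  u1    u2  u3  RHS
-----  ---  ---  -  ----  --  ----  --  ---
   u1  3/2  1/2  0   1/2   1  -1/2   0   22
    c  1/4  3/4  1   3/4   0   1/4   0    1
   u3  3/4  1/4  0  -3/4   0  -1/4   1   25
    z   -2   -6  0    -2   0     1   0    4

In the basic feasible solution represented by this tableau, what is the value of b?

b is not in the basis, so in the current basic feasible solution b = 0.

0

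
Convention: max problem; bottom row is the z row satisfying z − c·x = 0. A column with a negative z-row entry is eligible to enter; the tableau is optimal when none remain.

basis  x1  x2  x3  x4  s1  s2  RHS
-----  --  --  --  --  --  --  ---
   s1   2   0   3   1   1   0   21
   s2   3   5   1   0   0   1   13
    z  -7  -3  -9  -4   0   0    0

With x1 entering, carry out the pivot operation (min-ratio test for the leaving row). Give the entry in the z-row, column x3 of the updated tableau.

Ratio test on column x1 — row 1: 21/2 = 21/2; row 2: 13/3 = 13/3. Minimum is 13/3 at row 2 (s2 leaves); pivot element 3.
Divide row 2 by 3; eliminate column x1 from the other rows.
z-row update in column x3: -9 − (-7)·(1/3) = -20/3.

-20/3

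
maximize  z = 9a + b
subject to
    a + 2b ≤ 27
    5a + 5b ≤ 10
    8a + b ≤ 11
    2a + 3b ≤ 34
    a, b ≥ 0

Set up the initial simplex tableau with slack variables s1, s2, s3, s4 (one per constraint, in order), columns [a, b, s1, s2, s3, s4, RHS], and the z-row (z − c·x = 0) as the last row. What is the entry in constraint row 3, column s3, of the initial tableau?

Slack s3 belongs to constraint 3; its column is the unit vector e_3, so the entry in row 3 is 1.

1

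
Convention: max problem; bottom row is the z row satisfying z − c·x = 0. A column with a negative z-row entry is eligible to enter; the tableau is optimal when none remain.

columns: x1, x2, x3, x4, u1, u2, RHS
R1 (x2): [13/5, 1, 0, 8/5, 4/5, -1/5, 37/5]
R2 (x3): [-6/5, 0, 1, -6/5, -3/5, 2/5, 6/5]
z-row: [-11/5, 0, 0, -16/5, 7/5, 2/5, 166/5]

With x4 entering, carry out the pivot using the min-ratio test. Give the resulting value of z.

Ratio test on column x4 — row 1: (37/5)/(8/5) = 37/8; row 2: entry -6/5 ≤ 0. Minimum is 37/8 at row 1 (x2 leaves); pivot element 8/5.
Pivot on row 1; the z-row RHS becomes 166/5 − (-16/5)·(37/8) = 48.

48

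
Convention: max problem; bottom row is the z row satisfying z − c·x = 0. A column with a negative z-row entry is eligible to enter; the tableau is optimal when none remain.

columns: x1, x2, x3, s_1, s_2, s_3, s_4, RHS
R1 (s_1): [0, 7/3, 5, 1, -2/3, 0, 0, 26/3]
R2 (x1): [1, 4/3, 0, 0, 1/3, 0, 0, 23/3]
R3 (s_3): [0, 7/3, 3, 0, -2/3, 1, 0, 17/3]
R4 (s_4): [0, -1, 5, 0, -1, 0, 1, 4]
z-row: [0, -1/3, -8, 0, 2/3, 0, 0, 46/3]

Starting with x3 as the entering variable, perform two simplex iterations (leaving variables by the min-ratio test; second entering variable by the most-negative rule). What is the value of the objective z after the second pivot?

Ratio test on column x3 — row 1: (26/3)/5 = 26/15; row 2: entry 0 ≤ 0; row 3: (17/3)/3 = 17/9; row 4: 4/5 = 4/5. Minimum is 4/5 at row 4 (s_4 leaves); pivot element 5.
Pivot on row 4; the z-row RHS becomes 46/3 − (-8)·(4/5) = 326/15.
Next entering variable (most negative z-row entry -29/15): x2.
Ratio test on column x2 — row 1: (14/3)/(10/3) = 7/5; row 2: (23/3)/(4/3) = 23/4; row 3: (49/15)/(44/15) = 49/44; row 4: entry -1/5 ≤ 0. Minimum is 49/44 at row 3 (s_3 leaves); pivot element 44/15.
After the second pivot the z-row RHS is 326/15 − (-29/15)·(49/44) = 1051/44.

1051/44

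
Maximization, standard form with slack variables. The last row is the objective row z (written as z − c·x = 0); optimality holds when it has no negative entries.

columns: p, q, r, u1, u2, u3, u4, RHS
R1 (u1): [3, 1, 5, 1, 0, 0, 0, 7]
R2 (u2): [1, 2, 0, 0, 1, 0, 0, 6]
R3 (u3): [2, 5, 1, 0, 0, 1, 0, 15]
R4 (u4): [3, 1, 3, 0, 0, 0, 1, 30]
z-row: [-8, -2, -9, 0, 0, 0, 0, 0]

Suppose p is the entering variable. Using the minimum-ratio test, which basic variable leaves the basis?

Column p entries and ratios — u1: 7/3 = 7/3; u2: 6/1 = 6; u3: 15/2 = 15/2; u4: 30/3 = 10.
Smallest ratio is 7/3 in the row of u1, so u1 leaves.

u1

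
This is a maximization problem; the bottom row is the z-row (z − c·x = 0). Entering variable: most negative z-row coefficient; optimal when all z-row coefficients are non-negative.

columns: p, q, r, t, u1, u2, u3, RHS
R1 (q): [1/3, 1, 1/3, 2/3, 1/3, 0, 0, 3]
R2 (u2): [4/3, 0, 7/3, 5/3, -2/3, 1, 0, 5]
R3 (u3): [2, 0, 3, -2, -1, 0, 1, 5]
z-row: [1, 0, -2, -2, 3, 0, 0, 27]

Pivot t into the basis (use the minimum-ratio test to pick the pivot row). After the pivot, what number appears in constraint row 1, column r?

Ratio test on column t — row 1: 3/(2/3) = 9/2; row 2: 5/(5/3) = 3; row 3: entry -2 ≤ 0. Minimum is 3 at row 2 (u2 leaves); pivot element 5/3.
Divide row 2 by 5/3; eliminate column t from the other rows.
Row 1 update in column r: 1/3 − (2/3)·(7/5) = -3/5.

-3/5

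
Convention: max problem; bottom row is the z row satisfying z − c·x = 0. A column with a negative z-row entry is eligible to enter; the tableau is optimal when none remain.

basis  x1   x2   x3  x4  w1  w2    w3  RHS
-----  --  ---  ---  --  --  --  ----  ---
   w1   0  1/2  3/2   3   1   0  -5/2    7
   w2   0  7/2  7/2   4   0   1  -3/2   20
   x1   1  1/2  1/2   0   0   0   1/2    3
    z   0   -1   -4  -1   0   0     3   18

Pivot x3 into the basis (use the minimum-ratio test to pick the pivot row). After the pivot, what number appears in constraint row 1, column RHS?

14/3

Ratio test on column x3 — row 1: 7/(3/2) = 14/3; row 2: 20/(7/2) = 40/7; row 3: 3/(1/2) = 6. Minimum is 14/3 at row 1 (w1 leaves); pivot element 3/2.
Divide row 1 by 3/2; eliminate column x3 from the other rows.
In the new row 1, the RHS entry is the old entry divided by the pivot: 7/(3/2) = 14/3.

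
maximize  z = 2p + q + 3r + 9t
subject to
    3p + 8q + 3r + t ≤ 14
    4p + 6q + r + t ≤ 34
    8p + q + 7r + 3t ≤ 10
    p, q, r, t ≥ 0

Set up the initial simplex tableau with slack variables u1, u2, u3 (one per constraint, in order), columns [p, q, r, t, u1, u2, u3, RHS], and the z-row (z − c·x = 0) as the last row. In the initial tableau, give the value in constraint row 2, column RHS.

The RHS of constraint 2 is b_2 = 34.

34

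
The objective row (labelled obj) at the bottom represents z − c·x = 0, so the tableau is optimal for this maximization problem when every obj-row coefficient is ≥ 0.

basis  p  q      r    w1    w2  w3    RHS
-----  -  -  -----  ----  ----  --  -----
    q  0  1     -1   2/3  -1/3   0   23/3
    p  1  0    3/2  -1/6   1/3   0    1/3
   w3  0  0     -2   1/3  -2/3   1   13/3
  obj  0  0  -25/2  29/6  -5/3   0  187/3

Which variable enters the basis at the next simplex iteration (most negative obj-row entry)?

r

Negative obj-row entries: r: -25/2, w2: -5/3.
The most negative is -25/2 in column r, so r enters.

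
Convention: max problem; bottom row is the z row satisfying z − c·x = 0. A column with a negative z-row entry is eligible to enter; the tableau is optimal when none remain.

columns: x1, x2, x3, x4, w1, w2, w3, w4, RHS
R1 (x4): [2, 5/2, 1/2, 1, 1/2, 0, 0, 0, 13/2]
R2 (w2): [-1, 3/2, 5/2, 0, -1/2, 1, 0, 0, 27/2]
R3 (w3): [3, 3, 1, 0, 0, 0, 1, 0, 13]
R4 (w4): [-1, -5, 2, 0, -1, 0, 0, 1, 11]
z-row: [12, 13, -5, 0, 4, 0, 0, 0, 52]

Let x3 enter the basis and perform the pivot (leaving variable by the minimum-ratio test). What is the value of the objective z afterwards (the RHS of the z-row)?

Ratio test on column x3 — row 1: (13/2)/(1/2) = 13; row 2: (27/2)/(5/2) = 27/5; row 3: 13/1 = 13; row 4: 11/2 = 11/2. Minimum is 27/5 at row 2 (w2 leaves); pivot element 5/2.
Pivot on row 2; the z-row RHS becomes 52 − (-5)·(27/5) = 79.

79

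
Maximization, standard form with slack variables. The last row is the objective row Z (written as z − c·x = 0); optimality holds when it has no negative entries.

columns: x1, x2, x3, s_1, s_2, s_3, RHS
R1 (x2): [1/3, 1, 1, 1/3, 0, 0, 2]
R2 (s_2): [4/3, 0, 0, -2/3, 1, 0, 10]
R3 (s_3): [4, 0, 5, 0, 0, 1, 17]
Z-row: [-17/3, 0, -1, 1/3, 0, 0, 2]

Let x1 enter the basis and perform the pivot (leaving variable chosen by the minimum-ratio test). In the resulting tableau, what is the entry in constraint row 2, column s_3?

-1/3

Ratio test on column x1 — row 1: 2/(1/3) = 6; row 2: 10/(4/3) = 15/2; row 3: 17/4 = 17/4. Minimum is 17/4 at row 3 (s_3 leaves); pivot element 4.
Divide row 3 by 4; eliminate column x1 from the other rows.
Row 2 update in column s_3: 0 − (4/3)·(1/4) = -1/3.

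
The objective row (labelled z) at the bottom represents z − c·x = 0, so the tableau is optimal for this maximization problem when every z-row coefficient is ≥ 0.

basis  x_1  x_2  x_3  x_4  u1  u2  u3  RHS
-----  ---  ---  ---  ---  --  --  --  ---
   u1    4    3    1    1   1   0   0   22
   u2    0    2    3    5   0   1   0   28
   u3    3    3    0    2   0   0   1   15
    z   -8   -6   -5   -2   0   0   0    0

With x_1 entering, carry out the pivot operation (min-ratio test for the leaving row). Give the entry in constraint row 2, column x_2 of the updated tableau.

2

Ratio test on column x_1 — row 1: 22/4 = 11/2; row 2: entry 0 ≤ 0; row 3: 15/3 = 5. Minimum is 5 at row 3 (u3 leaves); pivot element 3.
Divide row 3 by 3; eliminate column x_1 from the other rows.
Row 2 update in column x_2: 2 − 0·1 = 2.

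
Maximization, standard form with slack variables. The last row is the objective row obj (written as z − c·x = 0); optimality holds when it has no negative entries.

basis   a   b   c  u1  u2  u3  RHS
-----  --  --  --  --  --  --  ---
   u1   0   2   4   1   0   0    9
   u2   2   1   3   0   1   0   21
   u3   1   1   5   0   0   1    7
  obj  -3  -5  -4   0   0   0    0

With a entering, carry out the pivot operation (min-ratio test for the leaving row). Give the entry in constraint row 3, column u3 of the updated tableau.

Ratio test on column a — row 1: entry 0 ≤ 0; row 2: 21/2 = 21/2; row 3: 7/1 = 7. Minimum is 7 at row 3 (u3 leaves); pivot element 1.
Divide row 3 by 1; eliminate column a from the other rows.
In the new row 3, the u3 entry is the old entry divided by the pivot: 1/1 = 1.

1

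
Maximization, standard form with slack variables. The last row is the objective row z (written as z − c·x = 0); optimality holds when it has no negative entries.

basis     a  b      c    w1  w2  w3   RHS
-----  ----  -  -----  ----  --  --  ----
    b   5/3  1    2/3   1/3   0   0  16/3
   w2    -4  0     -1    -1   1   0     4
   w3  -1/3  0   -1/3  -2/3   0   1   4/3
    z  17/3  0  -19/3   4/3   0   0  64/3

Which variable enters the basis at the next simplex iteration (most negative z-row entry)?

Negative z-row entries: c: -19/3.
The most negative is -19/3 in column c, so c enters.

c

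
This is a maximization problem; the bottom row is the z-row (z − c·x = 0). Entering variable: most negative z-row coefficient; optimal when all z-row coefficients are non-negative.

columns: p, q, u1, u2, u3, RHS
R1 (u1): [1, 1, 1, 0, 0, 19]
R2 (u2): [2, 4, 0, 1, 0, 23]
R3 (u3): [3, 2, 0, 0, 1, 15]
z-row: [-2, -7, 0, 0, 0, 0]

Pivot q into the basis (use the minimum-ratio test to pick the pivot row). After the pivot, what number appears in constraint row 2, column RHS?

23/4

Ratio test on column q — row 1: 19/1 = 19; row 2: 23/4 = 23/4; row 3: 15/2 = 15/2. Minimum is 23/4 at row 2 (u2 leaves); pivot element 4.
Divide row 2 by 4; eliminate column q from the other rows.
In the new row 2, the RHS entry is the old entry divided by the pivot: 23/4 = 23/4.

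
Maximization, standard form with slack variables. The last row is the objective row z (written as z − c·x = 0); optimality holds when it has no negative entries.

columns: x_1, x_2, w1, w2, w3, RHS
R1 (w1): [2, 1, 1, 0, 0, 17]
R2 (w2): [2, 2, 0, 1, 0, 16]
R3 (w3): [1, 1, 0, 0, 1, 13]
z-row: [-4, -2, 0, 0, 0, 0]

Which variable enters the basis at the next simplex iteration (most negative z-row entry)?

Negative z-row entries: x_1: -4, x_2: -2.
The most negative is -4 in column x_1, so x_1 enters.

x_1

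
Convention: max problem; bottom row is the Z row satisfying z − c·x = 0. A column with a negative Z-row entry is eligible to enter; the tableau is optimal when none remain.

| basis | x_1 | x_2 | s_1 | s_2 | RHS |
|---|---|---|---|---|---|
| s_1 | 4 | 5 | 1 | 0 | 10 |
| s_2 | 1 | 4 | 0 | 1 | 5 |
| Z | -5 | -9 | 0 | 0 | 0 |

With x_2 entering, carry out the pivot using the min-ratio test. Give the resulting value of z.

45/4

Ratio test on column x_2 — row 1: 10/5 = 2; row 2: 5/4 = 5/4. Minimum is 5/4 at row 2 (s_2 leaves); pivot element 4.
Pivot on row 2; the Z-row RHS becomes 0 − (-9)·(5/4) = 45/4.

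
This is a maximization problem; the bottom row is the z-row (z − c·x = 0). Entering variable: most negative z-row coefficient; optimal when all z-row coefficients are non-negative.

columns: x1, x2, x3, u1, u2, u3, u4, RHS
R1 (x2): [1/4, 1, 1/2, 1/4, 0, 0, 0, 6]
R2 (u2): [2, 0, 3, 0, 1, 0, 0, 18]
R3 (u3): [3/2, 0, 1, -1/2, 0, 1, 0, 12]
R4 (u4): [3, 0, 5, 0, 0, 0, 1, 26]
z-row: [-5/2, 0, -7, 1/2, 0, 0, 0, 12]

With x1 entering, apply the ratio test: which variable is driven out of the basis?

u3

Column x1 entries and ratios — x2: 6/(1/4) = 24; u2: 18/2 = 9; u3: 12/(3/2) = 8; u4: 26/3 = 26/3.
Smallest ratio is 8 in the row of u3, so u3 leaves.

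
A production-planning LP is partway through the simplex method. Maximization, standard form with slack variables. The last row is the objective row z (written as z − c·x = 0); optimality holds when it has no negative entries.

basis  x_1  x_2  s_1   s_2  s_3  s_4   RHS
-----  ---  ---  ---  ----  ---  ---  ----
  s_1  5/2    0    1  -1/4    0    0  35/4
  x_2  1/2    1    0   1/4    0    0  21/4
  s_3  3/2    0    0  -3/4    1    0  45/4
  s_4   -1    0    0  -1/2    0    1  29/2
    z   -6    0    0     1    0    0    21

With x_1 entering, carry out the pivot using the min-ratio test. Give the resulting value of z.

42

Ratio test on column x_1 — row 1: (35/4)/(5/2) = 7/2; row 2: (21/4)/(1/2) = 21/2; row 3: (45/4)/(3/2) = 15/2; row 4: entry -1 ≤ 0. Minimum is 7/2 at row 1 (s_1 leaves); pivot element 5/2.
Pivot on row 1; the z-row RHS becomes 21 − (-6)·(7/2) = 42.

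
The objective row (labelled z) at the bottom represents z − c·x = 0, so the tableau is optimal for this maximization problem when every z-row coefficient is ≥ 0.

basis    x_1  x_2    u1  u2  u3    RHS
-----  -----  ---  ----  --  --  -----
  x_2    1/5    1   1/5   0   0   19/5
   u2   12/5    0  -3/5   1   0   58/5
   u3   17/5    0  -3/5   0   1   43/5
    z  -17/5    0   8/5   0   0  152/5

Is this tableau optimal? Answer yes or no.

The z-row has a negative entry -17/5 in column x_1, so it is not optimal.

no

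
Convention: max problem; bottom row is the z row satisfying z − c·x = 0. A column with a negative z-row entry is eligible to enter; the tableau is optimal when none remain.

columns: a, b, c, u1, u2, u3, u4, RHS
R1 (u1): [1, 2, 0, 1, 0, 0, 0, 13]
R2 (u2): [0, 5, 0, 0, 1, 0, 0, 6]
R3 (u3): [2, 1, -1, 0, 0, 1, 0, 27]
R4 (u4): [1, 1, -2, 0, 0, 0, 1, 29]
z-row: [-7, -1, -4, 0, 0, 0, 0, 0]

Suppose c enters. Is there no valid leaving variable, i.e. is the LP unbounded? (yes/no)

yes

Every constraint-row entry in column c is ≤ 0, so increasing c is unbounded.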